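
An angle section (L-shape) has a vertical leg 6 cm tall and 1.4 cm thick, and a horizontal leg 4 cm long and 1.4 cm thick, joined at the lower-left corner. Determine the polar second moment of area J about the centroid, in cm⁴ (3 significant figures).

Decompose the section into non-overlapping parts with the origin at the bottom-left of its bounding rectangle.
Vertical leg: 1.4 × 6, A = 8.4 cm², y = 3 cm, Ī = 25.2 cm⁴.
Horizontal leg (remainder): 2.6 × 1.4, A = 3.64 cm², y = 0.7 cm, Ī = 0.59453 cm⁴.
Centroid: ȳ = ΣA·y / ΣA = 2.3047 cm.
Transfer each piece to the centroidal x-axis using Ī + A·d² with d = y − 2.3047:
  vertical leg: d = 0.69535 cm → contributes +29.261 cm⁴
  horizontal leg (remainder): d = -1.6047 cm → contributes +9.9672 cm⁴
Total I = 39.229 cm⁴.
For the y-axis: x̄ = 1.3047 cm.
Repeating about the centroidal y-axis gives I_y = 13.581 cm⁴.
Polar second moment: J = I_x + I_y = 52.809 cm⁴.

J ≈ 52.8 cm⁴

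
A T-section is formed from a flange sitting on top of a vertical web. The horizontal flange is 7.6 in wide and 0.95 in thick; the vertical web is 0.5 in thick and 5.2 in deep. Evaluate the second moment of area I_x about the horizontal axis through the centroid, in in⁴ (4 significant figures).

I_x ≈ 24.48 in⁴

Decompose the section into non-overlapping parts with the origin at the bottom-left of its bounding rectangle.
Flange: 7.6 × 0.95, A = 7.22 in², y = 5.675 in, Ī = 0.543004 in⁴.
Web: 0.5 × 5.2, A = 2.6 in², y = 2.6 in, Ī = 5.85867 in⁴.
Centroid: ȳ = ΣA·y / ΣA = 4.86085 in.
Transfer each piece to the horizontal axis through the centroid using Ī + A·d² with d = y − 4.86085:
  flange: d = 0.814155 in → contributes +5.32877 in⁴
  web: d = -2.26085 in → contributes +19.1484 in⁴
Total I = 24.4771 in⁴.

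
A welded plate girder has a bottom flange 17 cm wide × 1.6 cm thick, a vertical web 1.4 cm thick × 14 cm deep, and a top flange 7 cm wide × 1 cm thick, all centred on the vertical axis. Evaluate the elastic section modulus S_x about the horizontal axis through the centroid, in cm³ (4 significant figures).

Treat the section as a set of non-overlapping primitives; coordinates are from the bounding-box lower-left.
Bottom plate: 17 × 1.6, A = 27.2 cm², y = 0.8 cm, Ī = 5.80267 cm⁴.
Web plate: 1.4 × 14, A = 19.6 cm², y = 8.6 cm, Ī = 320.133 cm⁴.
Top plate: 7 × 1, A = 7 cm², y = 16.1 cm, Ī = 0.583333 cm⁴.
Centroid: ȳ = ΣA·y / ΣA = 5.63234 cm.
Transfer each piece to the horizontal axis through the centroid using Ī + A·d² with d = y − 5.63234:
  bottom plate: d = -4.83234 cm → contributes +640.964 cm⁴
  web plate: d = 2.96766 cm → contributes +492.75 cm⁴
  top plate: d = 10.4677 cm → contributes +767.586 cm⁴
Total I = 1901.3 cm⁴.
Extreme fibre distance c = 10.9677 cm; S = I/c = 173.355 cm³.

S_x ≈ 173.4 cm³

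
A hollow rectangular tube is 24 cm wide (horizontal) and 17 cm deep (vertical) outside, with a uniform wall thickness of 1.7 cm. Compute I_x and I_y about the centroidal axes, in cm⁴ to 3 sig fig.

I_x ≈ 5510 cm⁴, I_y ≈ 9680 cm⁴

Decompose the section into non-overlapping parts with the origin at the bottom-left of its bounding rectangle.
Outer rectangle: 24 × 17, A = 408 cm², y = 8.5 cm, Ī = 9 826 cm⁴.
Inner void (subtracted): 20.6 × 13.6, A = 280.16 cm², y = 8.5 cm, Ī = 4318.2 cm⁴.
By symmetry the centroid is at mid-height, ȳ = 8.5 cm.
All pieces are centred on the centroidal x-axis, so I = ΣĪ (holes subtracted) = 5507.8 cm⁴.
Repeating about the centroidal y-axis gives I_y = 9676.6 cm⁴.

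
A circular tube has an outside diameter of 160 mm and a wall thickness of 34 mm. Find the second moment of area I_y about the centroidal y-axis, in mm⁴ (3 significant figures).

Split into non-overlapping primitives; take the origin at the lower-left of the bounding box.
Outer circle: ⌀160, A = 20 106 mm², x = 80 mm, Ī = 32 169 909 mm⁴.
Bore (subtracted): ⌀92, A = 6647.6 mm², x = 80 mm, Ī = 3 516 586 mm⁴.
By symmetry the centroid is at mid-width, x̄ = 80 mm.
All pieces are centred on the centroidal y-axis, so I = ΣĪ (holes subtracted) = 28 653 323 mm⁴.

I_y ≈ 2.87 × 10⁷ mm⁴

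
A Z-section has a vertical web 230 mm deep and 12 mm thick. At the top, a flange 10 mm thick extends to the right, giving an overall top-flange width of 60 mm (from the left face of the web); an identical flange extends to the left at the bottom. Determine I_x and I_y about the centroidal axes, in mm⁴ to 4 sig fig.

I_x ≈ 2.379 × 10⁷ mm⁴, I_y ≈ 1.081 × 10⁶ mm⁴

Split into non-overlapping primitives; take the origin at the lower-left of the bounding box.
Web: 12 × 230, A = 2 760 mm², y = 115 mm, Ī = 12 167 000 mm⁴.
Top flange (beyond web): 48 × 10, A = 480 mm², y = 225 mm, Ī = 4 000 mm⁴.
Bottom flange (beyond web): 48 × 10, A = 480 mm², y = 5 mm, Ī = 4 000 mm⁴.
Centroid: ȳ = ΣA·y / ΣA = 115 mm.
Transfer each piece to the centroidal x-axis using Ī + A·d² with d = y − 115:
  web: d = 0 mm → contributes +12 167 000 mm⁴
  top flange (beyond web): d = 110 mm → contributes +5 812 000 mm⁴
  bottom flange (beyond web): d = -110 mm → contributes +5 812 000 mm⁴
Total I = 23 791 000 mm⁴.
For the y-axis: x̄ = 54 mm.
Repeating about the centroidal y-axis gives I_y = 1 081 440 mm⁴.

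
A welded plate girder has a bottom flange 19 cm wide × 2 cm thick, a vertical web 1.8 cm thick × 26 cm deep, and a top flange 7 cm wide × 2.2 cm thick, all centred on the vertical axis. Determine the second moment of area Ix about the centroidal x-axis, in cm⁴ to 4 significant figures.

Break the section into simple shapes (no overlaps), measuring from the bottom-left corner of the bounding box.
Bottom plate: 19 × 2, A = 38 cm², y = 1 cm, Ī = 12.6667 cm⁴.
Web plate: 1.8 × 26, A = 46.8 cm², y = 15 cm, Ī = 2636.4 cm⁴.
Top plate: 7 × 2.2, A = 15.4 cm², y = 29.1 cm, Ī = 6.21133 cm⁴.
Centroid: ȳ = ΣA·y / ΣA = 11.8577 cm.
Transfer each piece to the centroidal x-axis using Ī + A·d² with d = y − 11.8577:
  bottom plate: d = -10.8577 cm → contributes +4492.46 cm⁴
  web plate: d = 3.14232 cm → contributes +3098.51 cm⁴
  top plate: d = 17.2423 cm → contributes +4584.59 cm⁴
Total I = 12175.6 cm⁴.

Ix ≈ 1.218 × 10⁴ cm⁴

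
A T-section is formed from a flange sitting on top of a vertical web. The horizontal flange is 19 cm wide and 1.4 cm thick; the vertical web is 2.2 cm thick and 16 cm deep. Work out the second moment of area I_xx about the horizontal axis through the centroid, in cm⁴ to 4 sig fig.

I_xx ≈ 1902 cm⁴

Break the section into simple shapes (no overlaps), measuring from the bottom-left corner of the bounding box.
Flange: 19 × 1.4, A = 26.6 cm², y = 16.7 cm, Ī = 4.34467 cm⁴.
Web: 2.2 × 16, A = 35.2 cm², y = 8 cm, Ī = 750.933 cm⁴.
Centroid: ȳ = ΣA·y / ΣA = 11.7447 cm.
Transfer each piece to the horizontal axis through the centroid using Ī + A·d² with d = y − 11.7447:
  flange: d = 4.95534 cm → contributes +657.518 cm⁴
  web: d = -3.74466 cm → contributes +1244.52 cm⁴
Total I = 1902.04 cm⁴.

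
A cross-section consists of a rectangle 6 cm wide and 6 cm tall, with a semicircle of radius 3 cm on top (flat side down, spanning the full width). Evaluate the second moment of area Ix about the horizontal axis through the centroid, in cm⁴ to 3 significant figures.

Split into non-overlapping primitives; take the origin at the lower-left of the bounding box.
Rectangular body: 6 × 6, A = 36 cm², y = 3 cm, Ī = 108 cm⁴.
Semicircular cap: semicircle r = 3, A = 14.137 cm², y = 7.2732 cm, Ī = 8.8903 cm⁴.
Centroid: ȳ = ΣA·y / ΣA = 4.2049 cm.
Transfer each piece to the horizontal axis through the centroid using Ī + A·d² with d = y − 4.2049:
  rectangular body: d = -1.2049 cm → contributes +160.27 cm⁴
  semicircular cap: d = 3.0683 cm → contributes +141.99 cm⁴
Total I = 302.25 cm⁴.

Ix ≈ 302 cm⁴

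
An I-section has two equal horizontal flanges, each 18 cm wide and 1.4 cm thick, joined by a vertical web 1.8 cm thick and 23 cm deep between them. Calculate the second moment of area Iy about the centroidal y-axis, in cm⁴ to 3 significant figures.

Iy ≈ 1370 cm⁴

Break the section into simple shapes (no overlaps), measuring from the bottom-left corner of the bounding box.
Bottom flange: 18 × 1.4, A = 25.2 cm², x = 9 cm, Ī = 680.4 cm⁴.
Web: 1.8 × 23, A = 41.4 cm², x = 9 cm, Ī = 11.178 cm⁴.
Top flange: 18 × 1.4, A = 25.2 cm², x = 9 cm, Ī = 680.4 cm⁴.
By symmetry the centroid is at mid-width, x̄ = 9 cm.
All pieces are centred on the centroidal y-axis, so I = ΣĪ = 1 372 cm⁴.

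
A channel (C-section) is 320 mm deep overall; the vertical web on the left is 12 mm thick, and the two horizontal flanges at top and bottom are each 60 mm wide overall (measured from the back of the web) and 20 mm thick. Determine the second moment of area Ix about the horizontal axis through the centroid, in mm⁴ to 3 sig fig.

Ix ≈ 7.60 × 10⁷ mm⁴

Decompose the section into non-overlapping parts with the origin at the bottom-left of its bounding rectangle.
Web: 12 × 320, A = 3 840 mm², y = 160 mm, Ī = 32 768 000 mm⁴.
Top flange (beyond web): 48 × 20, A = 960 mm², y = 310 mm, Ī = 32 000 mm⁴.
Bottom flange (beyond web): 48 × 20, A = 960 mm², y = 10 mm, Ī = 32 000 mm⁴.
By symmetry the centroid is at mid-height, ȳ = 160 mm.
Transfer each piece to the horizontal axis through the centroid using Ī + A·d² with d = y − 160:
  web: d = 0 mm → contributes +32 768 000 mm⁴
  top flange (beyond web): d = 150 mm → contributes +21 632 000 mm⁴
  bottom flange (beyond web): d = -150 mm → contributes +21 632 000 mm⁴
Total I = 76 032 000 mm⁴.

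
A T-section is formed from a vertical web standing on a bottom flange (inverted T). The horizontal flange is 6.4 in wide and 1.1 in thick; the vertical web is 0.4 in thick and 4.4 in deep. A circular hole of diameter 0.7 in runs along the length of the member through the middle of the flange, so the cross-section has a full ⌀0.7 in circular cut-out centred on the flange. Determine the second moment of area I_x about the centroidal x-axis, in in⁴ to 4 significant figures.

I_x ≈ 14.06 in⁴

Decompose the section into non-overlapping parts with the origin at the bottom-left of its bounding rectangle.
Flange: 6.4 × 1.1, A = 7.04 in², y = 0.55 in, Ī = 0.709867 in⁴.
Web: 0.4 × 4.4, A = 1.76 in², y = 3.3 in, Ī = 2.83947 in⁴.
Hole (subtracted): ⌀0.7, A = 0.384845 in², y = 0.55 in, Ī = 0.0117859 in⁴.
Centroid: ȳ = ΣA·y / ΣA = 1.12515 in.
Transfer each piece to the centroidal x-axis using Ī + A·d² with d = y − 1.12515:
  flange: d = -0.575153 in → contributes +3.0387 in⁴
  web: d = 2.17485 in → contributes +11.1642 in⁴
  hole: d = -0.575153 in → contributes −0.139093 in⁴
Total I = 14.0638 in⁴.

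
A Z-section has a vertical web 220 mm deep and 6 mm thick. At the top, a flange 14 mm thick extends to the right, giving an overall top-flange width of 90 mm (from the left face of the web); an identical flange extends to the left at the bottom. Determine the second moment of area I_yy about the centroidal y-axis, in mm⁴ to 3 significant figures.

Treat the section as a set of non-overlapping primitives; coordinates are from the bounding-box lower-left.
Web: 6 × 220, A = 1 320 mm², x = 87 mm, Ī = 3 960 mm⁴.
Top flange (beyond web): 84 × 14, A = 1 176 mm², x = 132 mm, Ī = 691 488 mm⁴.
Bottom flange (beyond web): 84 × 14, A = 1 176 mm², x = 42 mm, Ī = 691 488 mm⁴.
Centroid: x̄ = ΣA·x / ΣA = 87 mm.
Transfer each piece to the centroidal y-axis using Ī + A·d² with d = x − 87:
  web: d = 0 mm → contributes +3 960 mm⁴
  top flange (beyond web): d = 45 mm → contributes +3 072 888 mm⁴
  bottom flange (beyond web): d = -45 mm → contributes +3 072 888 mm⁴
Total I = 6 149 736 mm⁴.

I_yy ≈ 6.15 × 10⁶ mm⁴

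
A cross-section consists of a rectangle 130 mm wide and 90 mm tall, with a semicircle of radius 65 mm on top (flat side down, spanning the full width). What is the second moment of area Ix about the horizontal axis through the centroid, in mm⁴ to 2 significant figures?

Ix ≈ 3.2 × 10⁷ mm⁴

Split into non-overlapping primitives; take the origin at the lower-left of the bounding box.
Rectangular body: 130 × 90, A = 11 700 mm², y = 45 mm, Ī = 7 897 500 mm⁴.
Semicircular cap: semicircle r = 65, A = 6 637 mm², y = 117.6 mm, Ī = 1 959 230 mm⁴.
Centroid: ȳ = ΣA·y / ΣA = 71.27 mm.
Transfer each piece to the horizontal axis through the centroid using Ī + A·d² with d = y − 71.27:
  rectangular body: d = -26.27 mm → contributes +15 972 764 mm⁴
  semicircular cap: d = 46.32 mm → contributes +16 195 493 mm⁴
Total I = 32 168 257 mm⁴.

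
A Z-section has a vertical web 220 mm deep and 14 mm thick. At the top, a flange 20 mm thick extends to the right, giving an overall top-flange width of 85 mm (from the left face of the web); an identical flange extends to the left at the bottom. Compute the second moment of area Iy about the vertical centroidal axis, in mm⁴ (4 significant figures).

Decompose the section into non-overlapping parts with the origin at the bottom-left of its bounding rectangle.
Web: 14 × 220, A = 3 080 mm², x = 78 mm, Ī = 50306.7 mm⁴.
Top flange (beyond web): 71 × 20, A = 1 420 mm², x = 120.5 mm, Ī = 596 518 mm⁴.
Bottom flange (beyond web): 71 × 20, A = 1 420 mm², x = 35.5 mm, Ī = 596 518 mm⁴.
Centroid: x̄ = ΣA·x / ΣA = 78 mm.
Transfer each piece to the vertical centroidal axis using Ī + A·d² with d = x − 78:
  web: d = 0 mm → contributes +50306.7 mm⁴
  top flange (beyond web): d = 42.5 mm → contributes +3 161 393 mm⁴
  bottom flange (beyond web): d = -42.5 mm → contributes +3 161 393 mm⁴
Total I = 6 373 093 mm⁴.

Iy ≈ 6.373 × 10⁶ mm⁴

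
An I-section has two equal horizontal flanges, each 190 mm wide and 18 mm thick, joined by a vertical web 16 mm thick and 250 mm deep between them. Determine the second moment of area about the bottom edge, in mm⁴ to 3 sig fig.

I_base ≈ 3.66 × 10⁸ mm⁴

Decompose the section into non-overlapping parts with the origin at the bottom-left of its bounding rectangle.
Bottom flange: 190 × 18, A = 3 420 mm², y = 9 mm, Ī = 92 340 mm⁴.
Web: 16 × 250, A = 4 000 mm², y = 143 mm, Ī = 20 833 333 mm⁴.
Top flange: 190 × 18, A = 3 420 mm², y = 277 mm, Ī = 92 340 mm⁴.
Transfer each piece to the base of the section using Ī + A·d² with d = y − 0:
  bottom flange: d = 9 mm → contributes +369 360 mm⁴
  web: d = 143 mm → contributes +102 629 333 mm⁴
  top flange: d = 277 mm → contributes +262 505 520 mm⁴
Total I = 365 504 213 mm⁴.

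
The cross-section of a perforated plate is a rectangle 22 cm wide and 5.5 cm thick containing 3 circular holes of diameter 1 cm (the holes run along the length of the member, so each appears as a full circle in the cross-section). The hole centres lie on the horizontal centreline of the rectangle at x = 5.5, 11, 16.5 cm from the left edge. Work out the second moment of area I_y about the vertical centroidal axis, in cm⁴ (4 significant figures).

Decompose the section into non-overlapping parts with the origin at the bottom-left of its bounding rectangle.
Plate: 22 × 5.5, A = 121 cm², x = 11 cm, Ī = 4880.33 cm⁴.
Hole 1 (subtracted): ⌀1, A = 0.785398 cm², x = 5.5 cm, Ī = 0.0490874 cm⁴.
Hole 2 (subtracted): ⌀1, A = 0.785398 cm², x = 11 cm, Ī = 0.0490874 cm⁴.
Hole 3 (subtracted): ⌀1, A = 0.785398 cm², x = 16.5 cm, Ī = 0.0490874 cm⁴.
By symmetry the centroid is at mid-width, x̄ = 11 cm.
Transfer each piece to the vertical centroidal axis using Ī + A·d² with d = x − 11:
  plate: d = 0 cm → contributes +4880.33 cm⁴
  hole 1: d = -5.5 cm → contributes −23.8074 cm⁴
  hole 2: d = 0 cm → contributes −0.0490874 cm⁴
  hole 3: d = 5.5 cm → contributes −23.8074 cm⁴
Total I = 4832.67 cm⁴.

I_y ≈ 4833 cm⁴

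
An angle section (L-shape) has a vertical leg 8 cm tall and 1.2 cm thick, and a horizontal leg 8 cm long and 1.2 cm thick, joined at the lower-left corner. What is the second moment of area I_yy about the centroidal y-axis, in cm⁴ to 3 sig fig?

I_yy ≈ 103 cm⁴

Treat the section as a set of non-overlapping primitives; coordinates are from the bounding-box lower-left.
Vertical leg: 1.2 × 8, A = 9.6 cm², x = 0.6 cm, Ī = 1.152 cm⁴.
Horizontal leg (remainder): 6.8 × 1.2, A = 8.16 cm², x = 4.6 cm, Ī = 31.443 cm⁴.
Centroid: x̄ = ΣA·x / ΣA = 2.4378 cm.
Transfer each piece to the centroidal y-axis using Ī + A·d² with d = x − 2.4378:
  vertical leg: d = -1.8378 cm → contributes +33.577 cm⁴
  horizontal leg (remainder): d = 2.1622 cm → contributes +69.591 cm⁴
Total I = 103.17 cm⁴.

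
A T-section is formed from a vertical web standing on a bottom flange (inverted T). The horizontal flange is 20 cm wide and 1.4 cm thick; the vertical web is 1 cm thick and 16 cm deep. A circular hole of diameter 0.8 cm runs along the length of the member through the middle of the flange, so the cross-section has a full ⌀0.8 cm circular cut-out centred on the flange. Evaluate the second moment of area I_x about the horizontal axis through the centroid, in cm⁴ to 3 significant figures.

I_x ≈ 1110 cm⁴

Treat the section as a set of non-overlapping primitives; coordinates are from the bounding-box lower-left.
Flange: 20 × 1.4, A = 28 cm², y = 0.7 cm, Ī = 4.5733 cm⁴.
Web: 1 × 16, A = 16 cm², y = 9.4 cm, Ī = 341.33 cm⁴.
Hole (subtracted): ⌀0.8, A = 0.50265 cm², y = 0.7 cm, Ī = 0.020106 cm⁴.
Centroid: ȳ = ΣA·y / ΣA = 3.9002 cm.
Transfer each piece to the horizontal axis through the centroid using Ī + A·d² with d = y − 3.9002:
  flange: d = -3.2002 cm → contributes +291.33 cm⁴
  web: d = 5.4998 cm → contributes +825.3 cm⁴
  hole: d = -3.2002 cm → contributes −5.1679 cm⁴
Total I = 1111.5 cm⁴.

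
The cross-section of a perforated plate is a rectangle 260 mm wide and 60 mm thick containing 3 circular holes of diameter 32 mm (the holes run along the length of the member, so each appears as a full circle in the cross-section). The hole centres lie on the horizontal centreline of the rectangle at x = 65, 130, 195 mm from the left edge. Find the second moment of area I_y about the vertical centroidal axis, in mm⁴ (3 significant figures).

I_y ≈ 8.09 × 10⁷ mm⁴

Decompose the section into non-overlapping parts with the origin at the bottom-left of its bounding rectangle.
Plate: 260 × 60, A = 15 600 mm², x = 130 mm, Ī = 87 880 000 mm⁴.
Hole 1 (subtracted): ⌀32, A = 804.25 mm², x = 65 mm, Ī = 51 472 mm⁴.
Hole 2 (subtracted): ⌀32, A = 804.25 mm², x = 130 mm, Ī = 51 472 mm⁴.
Hole 3 (subtracted): ⌀32, A = 804.25 mm², x = 195 mm, Ī = 51 472 mm⁴.
By symmetry the centroid is at mid-width, x̄ = 130 mm.
Transfer each piece to the vertical centroidal axis using Ī + A·d² with d = x − 130:
  plate: d = 0 mm → contributes +87 880 000 mm⁴
  hole 1: d = -65 mm → contributes −3 449 418 mm⁴
  hole 2: d = 0 mm → contributes −51 472 mm⁴
  hole 3: d = 65 mm → contributes −3 449 418 mm⁴
Total I = 80 929 691 mm⁴.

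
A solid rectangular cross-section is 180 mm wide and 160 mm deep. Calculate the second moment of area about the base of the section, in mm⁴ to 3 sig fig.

I_base ≈ 2.46 × 10⁸ mm⁴

The section: 180 × 160, A = 28 800 mm², y = 80 mm, Ī = 61 440 000 mm⁴.
Transfer it to the base of the section using Ī + A·d² with d = y − 0:
  the section: d = 80 mm → contributes +245 760 000 mm⁴
Total I = 245 760 000 mm⁴.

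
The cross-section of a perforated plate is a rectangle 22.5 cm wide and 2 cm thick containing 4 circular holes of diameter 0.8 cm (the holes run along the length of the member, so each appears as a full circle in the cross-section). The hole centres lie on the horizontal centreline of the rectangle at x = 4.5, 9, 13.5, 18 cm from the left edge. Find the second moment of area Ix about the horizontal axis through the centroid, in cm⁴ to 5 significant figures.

Ix ≈ 14.920 cm⁴

Break the section into simple shapes (no overlaps), measuring from the bottom-left corner of the bounding box.
Plate: 22.5 × 2, A = 45 cm², y = 1 cm, Ī = 15 cm⁴.
Hole 1 (subtracted): ⌀0.8, A = 0.5026548 cm², y = 1 cm, Ī = 0.02010619 cm⁴.
Hole 2 (subtracted): ⌀0.8, A = 0.5026548 cm², y = 1 cm, Ī = 0.02010619 cm⁴.
Hole 3 (subtracted): ⌀0.8, A = 0.5026548 cm², y = 1 cm, Ī = 0.02010619 cm⁴.
Hole 4 (subtracted): ⌀0.8, A = 0.5026548 cm², y = 1 cm, Ī = 0.02010619 cm⁴.
By symmetry the centroid is at mid-height, ȳ = 1 cm.
All pieces are centred on the horizontal axis through the centroid, so I = ΣĪ (holes subtracted) = 14.91958 cm⁴.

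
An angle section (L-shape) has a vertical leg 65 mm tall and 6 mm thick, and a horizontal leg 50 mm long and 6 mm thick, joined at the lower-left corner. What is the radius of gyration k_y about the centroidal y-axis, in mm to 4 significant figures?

Decompose the section into non-overlapping parts with the origin at the bottom-left of its bounding rectangle.
Vertical leg: 6 × 65, A = 390 mm², x = 3 mm, Ī = 1 170 mm⁴.
Horizontal leg (remainder): 44 × 6, A = 264 mm², x = 28 mm, Ī = 42 592 mm⁴.
Centroid: x̄ = ΣA·x / ΣA = 13.0917 mm.
Transfer each piece to the centroidal y-axis using Ī + A·d² with d = x − 13.0917:
  vertical leg: d = -10.0917 mm → contributes +40888.9 mm⁴
  horizontal leg (remainder): d = 14.9083 mm → contributes +101 268 mm⁴
Total I = 142 156 mm⁴.
Radius of gyration: k = √(I/A) = √(142 156 / 654) = 14.7433 mm.

k_y ≈ 14.74 mm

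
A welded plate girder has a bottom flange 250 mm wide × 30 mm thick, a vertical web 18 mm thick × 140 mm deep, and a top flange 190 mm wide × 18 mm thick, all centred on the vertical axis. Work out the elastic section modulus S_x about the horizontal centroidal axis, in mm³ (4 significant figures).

S_x ≈ 6.092 × 10⁵ mm³

Decompose the section into non-overlapping parts with the origin at the bottom-left of its bounding rectangle.
Bottom plate: 250 × 30, A = 7 500 mm², y = 15 mm, Ī = 562 500 mm⁴.
Web plate: 18 × 140, A = 2 520 mm², y = 100 mm, Ī = 4 116 000 mm⁴.
Top plate: 190 × 18, A = 3 420 mm², y = 179 mm, Ī = 92 340 mm⁴.
Centroid: ȳ = ΣA·y / ΣA = 72.6696 mm.
Transfer each piece to the horizontal centroidal axis using Ī + A·d² with d = y − 72.6696:
  bottom plate: d = -57.6696 mm → contributes +25 505 908 mm⁴
  web plate: d = 27.3304 mm → contributes +5 998 310 mm⁴
  top plate: d = 106.33 mm → contributes +38 759 355 mm⁴
Total I = 70 263 573 mm⁴.
Extreme fibre distance c = 115.33 mm; S = I/c = 609 237 mm³.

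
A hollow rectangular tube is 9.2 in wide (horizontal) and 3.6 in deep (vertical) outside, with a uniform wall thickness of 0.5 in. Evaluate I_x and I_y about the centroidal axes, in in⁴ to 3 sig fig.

I_x ≈ 23.8 in⁴, I_y ≈ 114 in⁴

Break the section into simple shapes (no overlaps), measuring from the bottom-left corner of the bounding box.
Outer rectangle: 9.2 × 3.6, A = 33.12 in², y = 1.8 in, Ī = 35.77 in⁴.
Inner void (subtracted): 8.2 × 2.6, A = 21.32 in², y = 1.8 in, Ī = 12.01 in⁴.
By symmetry the centroid is at mid-height, ȳ = 1.8 in.
All pieces are centred on the centroidal x-axis, so I = ΣĪ (holes subtracted) = 23.759 in⁴.
Repeating about the centroidal y-axis gives I_y = 114.14 in⁴.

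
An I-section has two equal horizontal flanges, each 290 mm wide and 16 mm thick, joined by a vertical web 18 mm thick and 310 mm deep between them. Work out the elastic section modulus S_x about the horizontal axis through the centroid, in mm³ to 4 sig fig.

Decompose the section into non-overlapping parts with the origin at the bottom-left of its bounding rectangle.
Bottom flange: 290 × 16, A = 4 640 mm², y = 8 mm, Ī = 98986.7 mm⁴.
Web: 18 × 310, A = 5 580 mm², y = 171 mm, Ī = 44 686 500 mm⁴.
Top flange: 290 × 16, A = 4 640 mm², y = 334 mm, Ī = 98986.7 mm⁴.
By symmetry the centroid is at mid-height, ȳ = 171 mm.
Transfer each piece to the horizontal axis through the centroid using Ī + A·d² with d = y − 171:
  bottom flange: d = -163 mm → contributes +123 379 147 mm⁴
  web: d = 0 mm → contributes +44 686 500 mm⁴
  top flange: d = 163 mm → contributes +123 379 147 mm⁴
Total I = 291 444 793 mm⁴.
Extreme fibre distance c = 171 mm; S = I/c = 1 704 356 mm³.

S_x ≈ 1.704 × 10⁶ mm³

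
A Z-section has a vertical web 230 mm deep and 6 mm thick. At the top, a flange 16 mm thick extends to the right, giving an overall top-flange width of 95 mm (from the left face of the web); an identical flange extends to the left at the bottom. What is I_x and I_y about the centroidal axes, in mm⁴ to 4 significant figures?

Split into non-overlapping primitives; take the origin at the lower-left of the bounding box.
Web: 6 × 230, A = 1 380 mm², y = 115 mm, Ī = 6 083 500 mm⁴.
Top flange (beyond web): 89 × 16, A = 1 424 mm², y = 222 mm, Ī = 30378.7 mm⁴.
Bottom flange (beyond web): 89 × 16, A = 1 424 mm², y = 8 mm, Ī = 30378.7 mm⁴.
Centroid: ȳ = ΣA·y / ΣA = 115 mm.
Transfer each piece to the centroidal x-axis using Ī + A·d² with d = y − 115:
  web: d = 0 mm → contributes +6 083 500 mm⁴
  top flange (beyond web): d = 107 mm → contributes +16 333 755 mm⁴
  bottom flange (beyond web): d = -107 mm → contributes +16 333 755 mm⁴
Total I = 38 751 009 mm⁴.
For the y-axis: x̄ = 92 mm.
Repeating about the centroidal y-axis gives I_y = 8 309 857 mm⁴.

I_x ≈ 3.875 × 10⁷ mm⁴, I_y ≈ 8.310 × 10⁶ mm⁴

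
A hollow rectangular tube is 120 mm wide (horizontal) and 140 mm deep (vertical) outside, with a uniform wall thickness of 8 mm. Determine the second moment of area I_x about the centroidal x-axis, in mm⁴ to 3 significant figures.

I_x ≈ 1.09 × 10⁷ mm⁴

Decompose the section into non-overlapping parts with the origin at the bottom-left of its bounding rectangle.
Outer rectangle: 120 × 140, A = 16 800 mm², y = 70 mm, Ī = 27 440 000 mm⁴.
Inner void (subtracted): 104 × 124, A = 12 896 mm², y = 70 mm, Ī = 16 524 075 mm⁴.
By symmetry the centroid is at mid-height, ȳ = 70 mm.
All pieces are centred on the centroidal x-axis, so I = ΣĪ (holes subtracted) = 10 915 925 mm⁴.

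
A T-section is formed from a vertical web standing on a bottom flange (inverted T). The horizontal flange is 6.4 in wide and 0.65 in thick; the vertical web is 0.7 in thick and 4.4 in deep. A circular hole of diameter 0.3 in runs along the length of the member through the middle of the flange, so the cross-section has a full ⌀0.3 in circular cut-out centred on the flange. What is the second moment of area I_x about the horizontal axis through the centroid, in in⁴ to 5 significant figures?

Treat the section as a set of non-overlapping primitives; coordinates are from the bounding-box lower-left.
Flange: 6.4 × 0.65, A = 4.16 in², y = 0.325 in, Ī = 0.1464667 in⁴.
Web: 0.7 × 4.4, A = 3.08 in², y = 2.85 in, Ī = 4.969067 in⁴.
Hole (subtracted): ⌀0.3, A = 0.07068583 in², y = 0.325 in, Ī = 0.0003976078 in⁴.
Centroid: ȳ = ΣA·y / ΣA = 1.409762 in.
Transfer each piece to the horizontal axis through the centroid using Ī + A·d² with d = y − 1.409762:
  flange: d = -1.084762 in → contributes +5.041575 in⁴
  web: d = 1.440238 in → contributes +11.35787 in⁴
  hole: d = -1.084762 in → contributes −0.08357425 in⁴
Total I = 16.31587 in⁴.

I_x ≈ 16.316 in⁴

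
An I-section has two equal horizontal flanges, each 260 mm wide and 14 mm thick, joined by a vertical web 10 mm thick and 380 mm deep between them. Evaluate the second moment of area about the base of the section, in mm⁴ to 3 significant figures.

Break the section into simple shapes (no overlaps), measuring from the bottom-left corner of the bounding box.
Bottom flange: 260 × 14, A = 3 640 mm², y = 7 mm, Ī = 59 453 mm⁴.
Web: 10 × 380, A = 3 800 mm², y = 204 mm, Ī = 45 726 667 mm⁴.
Top flange: 260 × 14, A = 3 640 mm², y = 401 mm, Ī = 59 453 mm⁴.
Transfer each piece to a horizontal axis along the bottom face using Ī + A·d² with d = y − 0:
  bottom flange: d = 7 mm → contributes +237 813 mm⁴
  web: d = 204 mm → contributes +203 867 467 mm⁴
  top flange: d = 401 mm → contributes +585 375 093 mm⁴
Total I = 789 480 373 mm⁴.

I_base ≈ 7.89 × 10⁸ mm⁴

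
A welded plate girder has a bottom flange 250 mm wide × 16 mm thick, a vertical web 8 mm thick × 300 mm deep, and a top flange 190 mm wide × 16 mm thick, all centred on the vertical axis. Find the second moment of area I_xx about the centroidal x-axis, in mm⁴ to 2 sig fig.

I_xx ≈ 1.9 × 10⁸ mm⁴

Break the section into simple shapes (no overlaps), measuring from the bottom-left corner of the bounding box.
Bottom plate: 250 × 16, A = 4 000 mm², y = 8 mm, Ī = 85 333 mm⁴.
Web plate: 8 × 300, A = 2 400 mm², y = 166 mm, Ī = 18 000 000 mm⁴.
Top plate: 190 × 16, A = 3 040 mm², y = 324 mm, Ī = 64 853 mm⁴.
Centroid: ȳ = ΣA·y / ΣA = 149.9 mm.
Transfer each piece to the centroidal x-axis using Ī + A·d² with d = y − 149.9:
  bottom plate: d = -141.9 mm → contributes +80 664 335 mm⁴
  web plate: d = 16.07 mm → contributes +18 619 618 mm⁴
  top plate: d = 174.1 mm → contributes +92 175 631 mm⁴
Total I = 191 459 583 mm⁴.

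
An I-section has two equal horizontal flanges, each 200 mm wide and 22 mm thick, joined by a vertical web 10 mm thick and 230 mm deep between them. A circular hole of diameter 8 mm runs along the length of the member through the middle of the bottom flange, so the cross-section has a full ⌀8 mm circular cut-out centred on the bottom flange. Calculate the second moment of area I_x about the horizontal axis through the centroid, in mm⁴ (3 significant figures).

I_x ≈ 1.49 × 10⁸ mm⁴

Break the section into simple shapes (no overlaps), measuring from the bottom-left corner of the bounding box.
Bottom flange: 200 × 22, A = 4 400 mm², y = 11 mm, Ī = 177 467 mm⁴.
Web: 10 × 230, A = 2 300 mm², y = 137 mm, Ī = 10 139 167 mm⁴.
Top flange: 200 × 22, A = 4 400 mm², y = 263 mm, Ī = 177 467 mm⁴.
Hole (subtracted): ⌀8, A = 50.265 mm², y = 11 mm, Ī = 201.06 mm⁴.
Centroid: ȳ = ΣA·y / ΣA = 137.57 mm.
Transfer each piece to the horizontal axis through the centroid using Ī + A·d² with d = y − 137.57:
  bottom flange: d = -126.57 mm → contributes +70 668 851 mm⁴
  web: d = -0.57318 mm → contributes +10 139 922 mm⁴
  top flange: d = 125.43 mm → contributes +69 397 774 mm⁴
  hole: d = -126.57 mm → contributes −805 493 mm⁴
Total I = 149 401 054 mm⁴.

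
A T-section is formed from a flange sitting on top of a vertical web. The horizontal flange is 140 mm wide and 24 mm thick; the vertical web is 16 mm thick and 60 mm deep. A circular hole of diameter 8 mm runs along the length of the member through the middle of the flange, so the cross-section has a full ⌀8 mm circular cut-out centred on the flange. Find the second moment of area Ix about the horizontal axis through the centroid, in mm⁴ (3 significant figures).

Ix ≈ 1.76 × 10⁶ mm⁴

Treat the section as a set of non-overlapping primitives; coordinates are from the bounding-box lower-left.
Flange: 140 × 24, A = 3 360 mm², y = 72 mm, Ī = 161 280 mm⁴.
Web: 16 × 60, A = 960 mm², y = 30 mm, Ī = 288 000 mm⁴.
Hole (subtracted): ⌀8, A = 50.265 mm², y = 72 mm, Ī = 201.06 mm⁴.
Centroid: ȳ = ΣA·y / ΣA = 62.557 mm.
Transfer each piece to the horizontal axis through the centroid using Ī + A·d² with d = y − 62.557:
  flange: d = 9.4432 mm → contributes +460 905 mm⁴
  web: d = -32.557 mm → contributes +1 305 547 mm⁴
  hole: d = 9.4432 mm → contributes −4683.4 mm⁴
Total I = 1 761 769 mm⁴.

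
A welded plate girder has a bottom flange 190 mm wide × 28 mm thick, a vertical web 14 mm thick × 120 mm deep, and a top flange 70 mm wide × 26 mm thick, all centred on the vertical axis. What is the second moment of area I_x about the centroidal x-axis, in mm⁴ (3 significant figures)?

Split into non-overlapping primitives; take the origin at the lower-left of the bounding box.
Bottom plate: 190 × 28, A = 5 320 mm², y = 14 mm, Ī = 347 573 mm⁴.
Web plate: 14 × 120, A = 1 680 mm², y = 88 mm, Ī = 2 016 000 mm⁴.
Top plate: 70 × 26, A = 1 820 mm², y = 161 mm, Ī = 102 527 mm⁴.
Centroid: ȳ = ΣA·y / ΣA = 58.429 mm.
Transfer each piece to the centroidal x-axis using Ī + A·d² with d = y − 58.429:
  bottom plate: d = -44.429 mm → contributes +10 848 710 mm⁴
  web plate: d = 29.571 mm → contributes +3 485 109 mm⁴
  top plate: d = 102.57 mm → contributes +19 250 561 mm⁴
Total I = 33 584 380 mm⁴.

I_x ≈ 3.36 × 10⁷ mm⁴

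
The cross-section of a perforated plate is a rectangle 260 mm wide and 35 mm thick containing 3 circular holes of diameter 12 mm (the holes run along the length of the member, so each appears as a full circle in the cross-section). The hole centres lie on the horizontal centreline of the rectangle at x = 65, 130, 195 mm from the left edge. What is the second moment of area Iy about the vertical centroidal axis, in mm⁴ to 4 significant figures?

Iy ≈ 5.030 × 10⁷ mm⁴

Decompose the section into non-overlapping parts with the origin at the bottom-left of its bounding rectangle.
Plate: 260 × 35, A = 9 100 mm², x = 130 mm, Ī = 51 263 333 mm⁴.
Hole 1 (subtracted): ⌀12, A = 113.097 mm², x = 65 mm, Ī = 1017.88 mm⁴.
Hole 2 (subtracted): ⌀12, A = 113.097 mm², x = 130 mm, Ī = 1017.88 mm⁴.
Hole 3 (subtracted): ⌀12, A = 113.097 mm², x = 195 mm, Ī = 1017.88 mm⁴.
By symmetry the centroid is at mid-width, x̄ = 130 mm.
Transfer each piece to the vertical centroidal axis using Ī + A·d² with d = x − 130:
  plate: d = 0 mm → contributes +51 263 333 mm⁴
  hole 1: d = -65 mm → contributes −478 854 mm⁴
  hole 2: d = 0 mm → contributes −1017.88 mm⁴
  hole 3: d = 65 mm → contributes −478 854 mm⁴
Total I = 50 304 607 mm⁴.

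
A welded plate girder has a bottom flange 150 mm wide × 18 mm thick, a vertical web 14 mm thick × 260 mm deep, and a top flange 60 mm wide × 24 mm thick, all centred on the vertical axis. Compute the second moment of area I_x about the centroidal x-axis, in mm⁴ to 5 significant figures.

Treat the section as a set of non-overlapping primitives; coordinates are from the bounding-box lower-left.
Bottom plate: 150 × 18, A = 2 700 mm², y = 9 mm, Ī = 72 900 mm⁴.
Web plate: 14 × 260, A = 3 640 mm², y = 148 mm, Ī = 20 505 333 mm⁴.
Top plate: 60 × 24, A = 1 440 mm², y = 290 mm, Ī = 69 120 mm⁴.
Centroid: ȳ = ΣA·y / ΣA = 126.0437 mm.
Transfer each piece to the centroidal x-axis using Ī + A·d² with d = y − 126.0437:
  bottom plate: d = -117.0437 mm → contributes +37 060 816 mm⁴
  web plate: d = 21.9563 mm → contributes +22 260 101 mm⁴
  top plate: d = 163.9563 mm → contributes +38 778 722 mm⁴
Total I = 98 099 638 mm⁴.

I_x ≈ 9.8100 × 10⁷ mm⁴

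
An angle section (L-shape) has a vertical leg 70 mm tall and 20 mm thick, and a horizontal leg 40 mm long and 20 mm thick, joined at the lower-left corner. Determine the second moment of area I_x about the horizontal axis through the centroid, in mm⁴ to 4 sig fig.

Decompose the section into non-overlapping parts with the origin at the bottom-left of its bounding rectangle.
Vertical leg: 20 × 70, A = 1 400 mm², y = 35 mm, Ī = 571 667 mm⁴.
Horizontal leg (remainder): 20 × 20, A = 400 mm², y = 10 mm, Ī = 13333.3 mm⁴.
Centroid: ȳ = ΣA·y / ΣA = 29.4444 mm.
Transfer each piece to the horizontal axis through the centroid using Ī + A·d² with d = y − 29.4444:
  vertical leg: d = 5.55556 mm → contributes +614 877 mm⁴
  horizontal leg (remainder): d = -19.4444 mm → contributes +164 568 mm⁴
Total I = 779 444 mm⁴.

I_x ≈ 7.794 × 10⁵ mm⁴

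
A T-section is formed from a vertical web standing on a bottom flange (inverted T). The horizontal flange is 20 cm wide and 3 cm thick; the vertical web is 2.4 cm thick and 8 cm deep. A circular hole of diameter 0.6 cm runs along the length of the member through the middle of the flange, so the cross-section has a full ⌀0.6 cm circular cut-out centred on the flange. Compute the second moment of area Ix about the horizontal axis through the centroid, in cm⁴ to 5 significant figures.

Break the section into simple shapes (no overlaps), measuring from the bottom-left corner of the bounding box.
Flange: 20 × 3, A = 60 cm², y = 1.5 cm, Ī = 45 cm⁴.
Web: 2.4 × 8, A = 19.2 cm², y = 7 cm, Ī = 102.4 cm⁴.
Hole (subtracted): ⌀0.6, A = 0.2827433 cm², y = 1.5 cm, Ī = 0.006361725 cm⁴.
Centroid: ȳ = ΣA·y / ΣA = 2.83811 cm.
Transfer each piece to the horizontal axis through the centroid using Ī + A·d² with d = y − 2.83811:
  flange: d = -1.33811 cm → contributes +152.4324 cm⁴
  web: d = 4.16189 cm → contributes +434.9694 cm⁴
  hole: d = -1.33811 cm → contributes −0.5126248 cm⁴
Total I = 586.8892 cm⁴.

Ix ≈ 586.89 cm⁴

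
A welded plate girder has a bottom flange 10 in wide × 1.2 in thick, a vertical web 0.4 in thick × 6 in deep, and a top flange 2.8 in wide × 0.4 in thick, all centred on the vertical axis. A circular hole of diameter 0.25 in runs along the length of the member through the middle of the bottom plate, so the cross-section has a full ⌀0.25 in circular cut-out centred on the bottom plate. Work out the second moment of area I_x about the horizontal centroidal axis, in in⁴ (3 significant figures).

Treat the section as a set of non-overlapping primitives; coordinates are from the bounding-box lower-left.
Bottom plate: 10 × 1.2, A = 12 in², y = 0.6 in, Ī = 1.44 in⁴.
Web plate: 0.4 × 6, A = 2.4 in², y = 4.2 in, Ī = 7.2 in⁴.
Top plate: 2.8 × 0.4, A = 1.12 in², y = 7.4 in, Ī = 0.014933 in⁴.
Hole (subtracted): ⌀0.25, A = 0.049087 in², y = 0.6 in, Ī = 0.00019175 in⁴.
Centroid: ȳ = ΣA·y / ΣA = 1.6507 in.
Transfer each piece to the horizontal centroidal axis using Ī + A·d² with d = y − 1.6507:
  bottom plate: d = -1.0507 in → contributes +14.689 in⁴
  web plate: d = 2.5493 in → contributes +22.797 in⁴
  top plate: d = 5.7493 in → contributes +37.035 in⁴
  hole: d = -1.0507 in → contributes −0.054388 in⁴
Total I = 74.467 in⁴.

I_x ≈ 74.5 in⁴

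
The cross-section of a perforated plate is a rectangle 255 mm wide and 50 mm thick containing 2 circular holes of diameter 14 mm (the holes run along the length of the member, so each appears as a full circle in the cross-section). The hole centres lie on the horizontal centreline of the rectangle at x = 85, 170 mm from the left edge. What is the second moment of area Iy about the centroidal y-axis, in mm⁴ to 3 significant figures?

Iy ≈ 6.85 × 10⁷ mm⁴

Break the section into simple shapes (no overlaps), measuring from the bottom-left corner of the bounding box.
Plate: 255 × 50, A = 12 750 mm², x = 127.5 mm, Ī = 69 089 063 mm⁴.
Hole 1 (subtracted): ⌀14, A = 153.94 mm², x = 85 mm, Ī = 1885.7 mm⁴.
Hole 2 (subtracted): ⌀14, A = 153.94 mm², x = 170 mm, Ī = 1885.7 mm⁴.
By symmetry the centroid is at mid-width, x̄ = 127.5 mm.
Transfer each piece to the centroidal y-axis using Ī + A·d² with d = x − 127.5:
  plate: d = 0 mm → contributes +69 089 063 mm⁴
  hole 1: d = -42.5 mm → contributes −279 936 mm⁴
  hole 2: d = 42.5 mm → contributes −279 936 mm⁴
Total I = 68 529 190 mm⁴.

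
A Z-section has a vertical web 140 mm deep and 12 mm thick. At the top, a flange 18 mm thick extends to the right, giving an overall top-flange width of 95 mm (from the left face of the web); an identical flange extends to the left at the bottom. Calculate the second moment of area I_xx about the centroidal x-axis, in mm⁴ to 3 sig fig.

I_xx ≈ 1.39 × 10⁷ mm⁴

Decompose the section into non-overlapping parts with the origin at the bottom-left of its bounding rectangle.
Web: 12 × 140, A = 1 680 mm², y = 70 mm, Ī = 2 744 000 mm⁴.
Top flange (beyond web): 83 × 18, A = 1 494 mm², y = 131 mm, Ī = 40 338 mm⁴.
Bottom flange (beyond web): 83 × 18, A = 1 494 mm², y = 9 mm, Ī = 40 338 mm⁴.
Centroid: ȳ = ΣA·y / ΣA = 70 mm.
Transfer each piece to the centroidal x-axis using Ī + A·d² with d = y − 70:
  web: d = 0 mm → contributes +2 744 000 mm⁴
  top flange (beyond web): d = 61 mm → contributes +5 599 512 mm⁴
  bottom flange (beyond web): d = -61 mm → contributes +5 599 512 mm⁴
Total I = 13 943 024 mm⁴.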